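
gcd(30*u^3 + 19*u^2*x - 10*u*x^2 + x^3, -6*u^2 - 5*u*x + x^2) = -6*u^2 - 5*u*x + x^2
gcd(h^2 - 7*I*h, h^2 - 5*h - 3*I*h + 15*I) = 1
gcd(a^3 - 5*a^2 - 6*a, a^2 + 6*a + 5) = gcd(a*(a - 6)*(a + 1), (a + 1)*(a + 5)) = a + 1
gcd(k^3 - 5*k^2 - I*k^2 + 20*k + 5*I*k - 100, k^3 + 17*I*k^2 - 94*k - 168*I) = k + 4*I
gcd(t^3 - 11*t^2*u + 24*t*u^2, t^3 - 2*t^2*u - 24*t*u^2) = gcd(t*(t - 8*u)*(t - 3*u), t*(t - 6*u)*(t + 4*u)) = t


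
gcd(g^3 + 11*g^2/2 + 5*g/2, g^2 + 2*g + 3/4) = g + 1/2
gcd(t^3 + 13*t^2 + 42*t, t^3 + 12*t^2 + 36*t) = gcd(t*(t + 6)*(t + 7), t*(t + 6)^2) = t^2 + 6*t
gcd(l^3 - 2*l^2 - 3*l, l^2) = l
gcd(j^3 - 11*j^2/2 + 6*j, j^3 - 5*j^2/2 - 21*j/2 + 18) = j^2 - 11*j/2 + 6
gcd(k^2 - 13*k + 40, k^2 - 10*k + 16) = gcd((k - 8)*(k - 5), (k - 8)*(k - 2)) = k - 8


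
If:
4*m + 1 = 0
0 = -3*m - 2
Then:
No Solution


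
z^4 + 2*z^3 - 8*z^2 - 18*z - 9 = (z - 3)*(z + 1)^2*(z + 3)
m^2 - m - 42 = (m - 7)*(m + 6)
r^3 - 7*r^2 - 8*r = r*(r - 8)*(r + 1)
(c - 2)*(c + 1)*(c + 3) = c^3 + 2*c^2 - 5*c - 6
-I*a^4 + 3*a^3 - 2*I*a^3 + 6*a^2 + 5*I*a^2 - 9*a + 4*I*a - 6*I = (a + 3)*(a + I)*(a + 2*I)*(-I*a + I)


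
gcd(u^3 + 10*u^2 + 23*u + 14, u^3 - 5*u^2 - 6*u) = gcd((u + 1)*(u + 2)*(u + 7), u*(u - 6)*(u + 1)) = u + 1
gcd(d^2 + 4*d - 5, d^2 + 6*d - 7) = d - 1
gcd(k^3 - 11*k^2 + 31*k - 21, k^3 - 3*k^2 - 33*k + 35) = k^2 - 8*k + 7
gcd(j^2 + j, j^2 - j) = j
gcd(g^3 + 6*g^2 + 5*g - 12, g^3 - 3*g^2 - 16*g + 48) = g + 4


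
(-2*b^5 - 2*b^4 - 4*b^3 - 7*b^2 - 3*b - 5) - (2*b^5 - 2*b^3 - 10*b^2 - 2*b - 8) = -4*b^5 - 2*b^4 - 2*b^3 + 3*b^2 - b + 3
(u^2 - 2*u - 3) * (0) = 0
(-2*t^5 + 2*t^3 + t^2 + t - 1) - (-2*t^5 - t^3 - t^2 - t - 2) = 3*t^3 + 2*t^2 + 2*t + 1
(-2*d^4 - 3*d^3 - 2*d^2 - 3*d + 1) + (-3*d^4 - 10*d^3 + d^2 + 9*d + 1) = -5*d^4 - 13*d^3 - d^2 + 6*d + 2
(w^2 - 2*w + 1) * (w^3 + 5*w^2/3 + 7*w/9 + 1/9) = w^5 - w^4/3 - 14*w^3/9 + 2*w^2/9 + 5*w/9 + 1/9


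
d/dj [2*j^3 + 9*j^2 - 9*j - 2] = 6*j^2 + 18*j - 9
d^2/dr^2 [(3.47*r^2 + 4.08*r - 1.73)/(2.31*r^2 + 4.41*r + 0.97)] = (-27.155898*r^3 - 102.040092*r^2 - 160.594434*r - 87.91379)/(12.326391*r^6 + 70.596603*r^5 + 150.303384*r^4 + 145.055043*r^3 + 63.114408*r^2 + 12.448107*r + 0.912673)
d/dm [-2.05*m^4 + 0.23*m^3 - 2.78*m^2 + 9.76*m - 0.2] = -8.2*m^3 + 0.69*m^2 - 5.56*m + 9.76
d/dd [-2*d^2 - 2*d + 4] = -4*d - 2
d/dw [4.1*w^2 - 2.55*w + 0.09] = 8.2*w - 2.55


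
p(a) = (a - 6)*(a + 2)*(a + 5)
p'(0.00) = -32.00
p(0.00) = -60.00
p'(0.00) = -32.00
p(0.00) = -60.00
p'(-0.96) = -31.16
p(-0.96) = -29.24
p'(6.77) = 119.04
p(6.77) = 79.48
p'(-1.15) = -30.33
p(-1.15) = -23.40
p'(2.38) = -10.25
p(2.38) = -117.01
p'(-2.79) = -14.23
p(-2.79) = 15.35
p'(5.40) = 66.28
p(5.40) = -46.18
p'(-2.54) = -17.73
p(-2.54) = 11.34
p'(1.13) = -25.91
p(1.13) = -93.44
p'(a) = (a - 6)*(a + 2) + (a - 6)*(a + 5) + (a + 2)*(a + 5)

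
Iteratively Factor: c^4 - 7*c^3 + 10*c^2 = (c)*(c^3 - 7*c^2 + 10*c) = c^2*(c^2 - 7*c + 10) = c^2*(c - 5)*(c - 2)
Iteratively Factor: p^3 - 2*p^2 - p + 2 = (p + 1)*(p^2 - 3*p + 2) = (p - 2)*(p + 1)*(p - 1)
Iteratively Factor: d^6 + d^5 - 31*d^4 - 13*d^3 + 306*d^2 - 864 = (d - 3)*(d^5 + 4*d^4 - 19*d^3 - 70*d^2 + 96*d + 288) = (d - 3)^2*(d^4 + 7*d^3 + 2*d^2 - 64*d - 96) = (d - 3)^3*(d^3 + 10*d^2 + 32*d + 32) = (d - 3)^3*(d + 4)*(d^2 + 6*d + 8) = (d - 3)^3*(d + 4)^2*(d + 2)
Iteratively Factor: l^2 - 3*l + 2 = (l - 1)*(l - 2)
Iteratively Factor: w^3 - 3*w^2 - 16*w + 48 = (w - 4)*(w^2 + w - 12) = (w - 4)*(w - 3)*(w + 4)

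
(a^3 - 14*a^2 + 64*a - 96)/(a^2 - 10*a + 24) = a - 4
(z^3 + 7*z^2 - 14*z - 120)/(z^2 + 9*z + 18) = (z^2 + z - 20)/(z + 3)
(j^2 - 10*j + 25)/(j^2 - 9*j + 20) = (j - 5)/(j - 4)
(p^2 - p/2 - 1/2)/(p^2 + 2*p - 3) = (p + 1/2)/(p + 3)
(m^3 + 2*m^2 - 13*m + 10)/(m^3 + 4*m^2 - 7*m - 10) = (m - 1)/(m + 1)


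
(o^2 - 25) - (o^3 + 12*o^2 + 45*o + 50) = -o^3 - 11*o^2 - 45*o - 75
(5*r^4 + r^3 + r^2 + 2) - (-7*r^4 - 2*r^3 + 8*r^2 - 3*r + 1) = 12*r^4 + 3*r^3 - 7*r^2 + 3*r + 1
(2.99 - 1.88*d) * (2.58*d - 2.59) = -4.8504*d^2 + 12.5834*d - 7.7441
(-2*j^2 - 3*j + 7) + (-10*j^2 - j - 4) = -12*j^2 - 4*j + 3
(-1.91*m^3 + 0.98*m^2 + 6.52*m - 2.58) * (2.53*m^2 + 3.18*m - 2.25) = -4.8323*m^5 - 3.5944*m^4 + 23.9095*m^3 + 12.0012*m^2 - 22.8744*m + 5.805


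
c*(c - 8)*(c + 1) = c^3 - 7*c^2 - 8*c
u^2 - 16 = (u - 4)*(u + 4)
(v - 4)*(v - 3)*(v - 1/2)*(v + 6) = v^4 - 3*v^3/2 - 59*v^2/2 + 87*v - 36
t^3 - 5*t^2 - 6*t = t*(t - 6)*(t + 1)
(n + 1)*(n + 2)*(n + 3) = n^3 + 6*n^2 + 11*n + 6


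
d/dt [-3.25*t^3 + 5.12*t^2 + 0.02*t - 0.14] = -9.75*t^2 + 10.24*t + 0.02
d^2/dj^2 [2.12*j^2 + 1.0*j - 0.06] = 4.24000000000000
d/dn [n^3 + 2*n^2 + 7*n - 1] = 3*n^2 + 4*n + 7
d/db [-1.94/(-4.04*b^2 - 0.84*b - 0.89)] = (-15.6752*b - 1.6296)/(4.04*b^2 + 0.84*b + 0.89)^2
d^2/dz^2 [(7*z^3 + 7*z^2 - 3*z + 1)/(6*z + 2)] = (63*z^3 + 63*z^2 + 21*z + 25)/(27*z^3 + 27*z^2 + 9*z + 1)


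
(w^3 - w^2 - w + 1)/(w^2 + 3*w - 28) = (w^3 - w^2 - w + 1)/(w^2 + 3*w - 28)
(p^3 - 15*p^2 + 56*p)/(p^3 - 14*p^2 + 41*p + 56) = p/(p + 1)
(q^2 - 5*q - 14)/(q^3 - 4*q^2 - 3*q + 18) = (q - 7)/(q^2 - 6*q + 9)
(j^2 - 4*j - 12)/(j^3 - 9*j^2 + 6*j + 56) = (j - 6)/(j^2 - 11*j + 28)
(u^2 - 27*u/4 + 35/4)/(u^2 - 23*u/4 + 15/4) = (4*u - 7)/(4*u - 3)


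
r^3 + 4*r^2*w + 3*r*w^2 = r*(r + w)*(r + 3*w)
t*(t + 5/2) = t^2 + 5*t/2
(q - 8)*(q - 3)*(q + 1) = q^3 - 10*q^2 + 13*q + 24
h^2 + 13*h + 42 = (h + 6)*(h + 7)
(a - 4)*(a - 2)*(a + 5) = a^3 - a^2 - 22*a + 40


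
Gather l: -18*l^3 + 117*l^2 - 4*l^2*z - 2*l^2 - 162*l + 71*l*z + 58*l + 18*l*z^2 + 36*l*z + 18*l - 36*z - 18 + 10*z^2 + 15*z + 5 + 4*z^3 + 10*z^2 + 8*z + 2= -18*l^3 + l^2*(115 - 4*z) + l*(18*z^2 + 107*z - 86) + 4*z^3 + 20*z^2 - 13*z - 11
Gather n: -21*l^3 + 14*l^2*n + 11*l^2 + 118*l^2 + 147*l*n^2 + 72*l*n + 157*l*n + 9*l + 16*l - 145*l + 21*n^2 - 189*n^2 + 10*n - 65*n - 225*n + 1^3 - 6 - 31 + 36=-21*l^3 + 129*l^2 - 120*l + n^2*(147*l - 168) + n*(14*l^2 + 229*l - 280)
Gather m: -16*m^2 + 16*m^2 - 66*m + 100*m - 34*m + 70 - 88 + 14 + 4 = 0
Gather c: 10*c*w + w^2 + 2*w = 10*c*w + w^2 + 2*w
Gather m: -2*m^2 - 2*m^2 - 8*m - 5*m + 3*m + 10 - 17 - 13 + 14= -4*m^2 - 10*m - 6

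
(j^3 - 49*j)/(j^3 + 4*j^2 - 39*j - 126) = j*(j - 7)/(j^2 - 3*j - 18)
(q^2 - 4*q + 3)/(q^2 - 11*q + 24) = (q - 1)/(q - 8)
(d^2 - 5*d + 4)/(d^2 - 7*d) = (d^2 - 5*d + 4)/(d*(d - 7))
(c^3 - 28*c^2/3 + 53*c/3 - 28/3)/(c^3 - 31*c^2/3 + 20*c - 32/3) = (c - 7)/(c - 8)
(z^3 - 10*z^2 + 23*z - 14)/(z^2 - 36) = (z^3 - 10*z^2 + 23*z - 14)/(z^2 - 36)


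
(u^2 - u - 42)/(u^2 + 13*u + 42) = (u - 7)/(u + 7)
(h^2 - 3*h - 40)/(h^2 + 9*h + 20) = (h - 8)/(h + 4)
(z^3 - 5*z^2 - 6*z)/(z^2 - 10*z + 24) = z*(z + 1)/(z - 4)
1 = 1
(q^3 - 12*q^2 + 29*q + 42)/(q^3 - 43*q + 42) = (q^2 - 6*q - 7)/(q^2 + 6*q - 7)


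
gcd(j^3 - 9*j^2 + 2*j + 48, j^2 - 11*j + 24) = j^2 - 11*j + 24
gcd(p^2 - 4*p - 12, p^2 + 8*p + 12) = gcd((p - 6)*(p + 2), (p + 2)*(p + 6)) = p + 2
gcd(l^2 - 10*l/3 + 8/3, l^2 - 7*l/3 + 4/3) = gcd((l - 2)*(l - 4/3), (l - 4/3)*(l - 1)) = l - 4/3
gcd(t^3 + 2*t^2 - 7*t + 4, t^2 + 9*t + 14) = 1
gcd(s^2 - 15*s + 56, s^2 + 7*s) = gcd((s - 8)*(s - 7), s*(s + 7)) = 1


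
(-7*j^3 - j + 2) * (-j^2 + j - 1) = 7*j^5 - 7*j^4 + 8*j^3 - 3*j^2 + 3*j - 2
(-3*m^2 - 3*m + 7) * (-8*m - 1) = 24*m^3 + 27*m^2 - 53*m - 7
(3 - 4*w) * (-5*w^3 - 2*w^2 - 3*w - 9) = 20*w^4 - 7*w^3 + 6*w^2 + 27*w - 27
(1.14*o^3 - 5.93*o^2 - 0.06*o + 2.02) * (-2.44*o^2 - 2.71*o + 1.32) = -2.7816*o^5 + 11.3798*o^4 + 17.7215*o^3 - 12.5938*o^2 - 5.5534*o + 2.6664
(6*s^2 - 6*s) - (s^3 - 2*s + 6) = -s^3 + 6*s^2 - 4*s - 6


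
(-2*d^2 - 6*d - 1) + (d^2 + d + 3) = -d^2 - 5*d + 2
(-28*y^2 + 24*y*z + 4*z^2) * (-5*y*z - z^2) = 140*y^3*z - 92*y^2*z^2 - 44*y*z^3 - 4*z^4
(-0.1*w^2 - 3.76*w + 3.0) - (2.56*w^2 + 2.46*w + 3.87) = -2.66*w^2 - 6.22*w - 0.87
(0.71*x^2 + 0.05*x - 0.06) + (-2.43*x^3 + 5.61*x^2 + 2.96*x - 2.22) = -2.43*x^3 + 6.32*x^2 + 3.01*x - 2.28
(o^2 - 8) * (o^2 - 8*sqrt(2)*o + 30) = o^4 - 8*sqrt(2)*o^3 + 22*o^2 + 64*sqrt(2)*o - 240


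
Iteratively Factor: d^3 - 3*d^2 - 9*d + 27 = (d + 3)*(d^2 - 6*d + 9) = (d - 3)*(d + 3)*(d - 3)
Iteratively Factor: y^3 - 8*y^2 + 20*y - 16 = (y - 2)*(y^2 - 6*y + 8) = (y - 4)*(y - 2)*(y - 2)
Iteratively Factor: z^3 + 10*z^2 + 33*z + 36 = (z + 3)*(z^2 + 7*z + 12) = (z + 3)*(z + 4)*(z + 3)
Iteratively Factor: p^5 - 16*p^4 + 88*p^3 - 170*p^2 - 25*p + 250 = (p - 5)*(p^4 - 11*p^3 + 33*p^2 - 5*p - 50) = (p - 5)*(p - 2)*(p^3 - 9*p^2 + 15*p + 25) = (p - 5)^2*(p - 2)*(p^2 - 4*p - 5) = (p - 5)^2*(p - 2)*(p + 1)*(p - 5)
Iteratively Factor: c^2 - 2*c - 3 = (c + 1)*(c - 3)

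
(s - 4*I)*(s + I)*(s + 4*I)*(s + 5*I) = s^4 + 6*I*s^3 + 11*s^2 + 96*I*s - 80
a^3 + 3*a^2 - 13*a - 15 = (a - 3)*(a + 1)*(a + 5)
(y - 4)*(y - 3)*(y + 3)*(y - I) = y^4 - 4*y^3 - I*y^3 - 9*y^2 + 4*I*y^2 + 36*y + 9*I*y - 36*I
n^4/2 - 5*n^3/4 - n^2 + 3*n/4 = n*(n/2 + 1/2)*(n - 3)*(n - 1/2)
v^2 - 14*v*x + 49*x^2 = (v - 7*x)^2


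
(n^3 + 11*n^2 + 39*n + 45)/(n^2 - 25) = (n^2 + 6*n + 9)/(n - 5)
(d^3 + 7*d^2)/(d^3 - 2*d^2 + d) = d*(d + 7)/(d^2 - 2*d + 1)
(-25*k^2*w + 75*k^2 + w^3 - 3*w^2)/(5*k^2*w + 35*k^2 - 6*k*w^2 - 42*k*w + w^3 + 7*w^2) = (5*k*w - 15*k + w^2 - 3*w)/(-k*w - 7*k + w^2 + 7*w)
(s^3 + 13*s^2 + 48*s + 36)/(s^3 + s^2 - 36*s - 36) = (s + 6)/(s - 6)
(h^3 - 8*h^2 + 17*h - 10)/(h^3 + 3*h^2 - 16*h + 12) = (h - 5)/(h + 6)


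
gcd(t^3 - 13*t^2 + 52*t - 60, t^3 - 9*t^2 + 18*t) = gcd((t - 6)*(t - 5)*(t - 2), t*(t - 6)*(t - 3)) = t - 6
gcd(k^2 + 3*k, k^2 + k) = k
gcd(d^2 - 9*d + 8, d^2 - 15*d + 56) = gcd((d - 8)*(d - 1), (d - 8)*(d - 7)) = d - 8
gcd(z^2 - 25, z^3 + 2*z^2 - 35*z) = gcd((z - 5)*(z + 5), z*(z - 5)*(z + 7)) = z - 5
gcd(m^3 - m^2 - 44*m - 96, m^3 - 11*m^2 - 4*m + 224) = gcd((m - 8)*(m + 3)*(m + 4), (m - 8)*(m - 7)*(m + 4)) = m^2 - 4*m - 32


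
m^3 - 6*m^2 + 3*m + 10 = (m - 5)*(m - 2)*(m + 1)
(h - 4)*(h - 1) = h^2 - 5*h + 4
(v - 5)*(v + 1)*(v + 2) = v^3 - 2*v^2 - 13*v - 10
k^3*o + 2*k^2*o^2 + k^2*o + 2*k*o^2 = k*(k + 2*o)*(k*o + o)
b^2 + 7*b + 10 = (b + 2)*(b + 5)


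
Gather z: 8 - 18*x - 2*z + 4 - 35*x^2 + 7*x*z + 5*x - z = -35*x^2 - 13*x + z*(7*x - 3) + 12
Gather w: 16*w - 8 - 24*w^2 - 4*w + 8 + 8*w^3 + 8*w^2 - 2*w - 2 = 8*w^3 - 16*w^2 + 10*w - 2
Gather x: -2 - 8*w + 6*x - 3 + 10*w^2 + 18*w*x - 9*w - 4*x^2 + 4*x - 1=10*w^2 - 17*w - 4*x^2 + x*(18*w + 10) - 6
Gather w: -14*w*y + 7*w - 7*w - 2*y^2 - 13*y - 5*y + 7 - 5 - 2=-14*w*y - 2*y^2 - 18*y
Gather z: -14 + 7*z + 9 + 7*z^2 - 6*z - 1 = 7*z^2 + z - 6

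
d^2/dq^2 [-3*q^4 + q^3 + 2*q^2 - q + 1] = -36*q^2 + 6*q + 4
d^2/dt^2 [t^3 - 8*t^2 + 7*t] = 6*t - 16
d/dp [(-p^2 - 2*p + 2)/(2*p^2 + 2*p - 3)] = 2*(p^2 - p + 1)/(4*p^4 + 8*p^3 - 8*p^2 - 12*p + 9)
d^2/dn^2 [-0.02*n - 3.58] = 0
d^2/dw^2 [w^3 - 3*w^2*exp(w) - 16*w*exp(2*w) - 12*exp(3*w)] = -3*w^2*exp(w) - 64*w*exp(2*w) - 12*w*exp(w) + 6*w - 108*exp(3*w) - 64*exp(2*w) - 6*exp(w)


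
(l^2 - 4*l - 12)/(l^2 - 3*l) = (l^2 - 4*l - 12)/(l*(l - 3))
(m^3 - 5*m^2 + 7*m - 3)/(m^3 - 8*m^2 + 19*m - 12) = (m - 1)/(m - 4)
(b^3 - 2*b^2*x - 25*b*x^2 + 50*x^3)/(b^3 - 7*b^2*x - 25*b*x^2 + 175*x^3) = (-b + 2*x)/(-b + 7*x)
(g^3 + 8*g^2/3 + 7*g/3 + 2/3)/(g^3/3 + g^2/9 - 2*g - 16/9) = 3*(3*g^2 + 5*g + 2)/(3*g^2 - 2*g - 16)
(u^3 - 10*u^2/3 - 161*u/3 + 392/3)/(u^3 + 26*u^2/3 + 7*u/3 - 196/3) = (u - 8)/(u + 4)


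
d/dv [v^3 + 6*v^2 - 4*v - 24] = 3*v^2 + 12*v - 4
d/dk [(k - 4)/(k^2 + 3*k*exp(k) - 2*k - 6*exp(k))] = (k^2 + 3*k*exp(k) - 2*k - (k - 4)*(3*k*exp(k) + 2*k - 3*exp(k) - 2) - 6*exp(k))/(k^2 + 3*k*exp(k) - 2*k - 6*exp(k))^2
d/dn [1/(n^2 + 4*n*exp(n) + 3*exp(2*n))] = 2*(-2*n*exp(n) - n - 3*exp(2*n) - 2*exp(n))/(n^2 + 4*n*exp(n) + 3*exp(2*n))^2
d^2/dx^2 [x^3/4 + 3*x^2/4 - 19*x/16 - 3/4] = 3*x/2 + 3/2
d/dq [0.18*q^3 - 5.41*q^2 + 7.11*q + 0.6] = 0.54*q^2 - 10.82*q + 7.11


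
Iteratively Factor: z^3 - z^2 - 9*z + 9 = (z + 3)*(z^2 - 4*z + 3) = (z - 1)*(z + 3)*(z - 3)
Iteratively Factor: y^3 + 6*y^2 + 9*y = (y + 3)*(y^2 + 3*y) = y*(y + 3)*(y + 3)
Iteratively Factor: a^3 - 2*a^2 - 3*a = (a - 3)*(a^2 + a) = a*(a - 3)*(a + 1)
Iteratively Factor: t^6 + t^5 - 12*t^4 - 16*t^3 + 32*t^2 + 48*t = (t)*(t^5 + t^4 - 12*t^3 - 16*t^2 + 32*t + 48) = t*(t + 2)*(t^4 - t^3 - 10*t^2 + 4*t + 24) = t*(t + 2)^2*(t^3 - 3*t^2 - 4*t + 12) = t*(t + 2)^3*(t^2 - 5*t + 6) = t*(t - 2)*(t + 2)^3*(t - 3)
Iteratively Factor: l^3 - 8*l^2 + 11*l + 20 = (l - 5)*(l^2 - 3*l - 4) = (l - 5)*(l - 4)*(l + 1)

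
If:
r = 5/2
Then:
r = 5/2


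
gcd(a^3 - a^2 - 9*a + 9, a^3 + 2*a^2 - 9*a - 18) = a^2 - 9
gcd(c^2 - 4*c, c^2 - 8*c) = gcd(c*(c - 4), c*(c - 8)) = c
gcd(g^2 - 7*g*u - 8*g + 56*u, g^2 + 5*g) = 1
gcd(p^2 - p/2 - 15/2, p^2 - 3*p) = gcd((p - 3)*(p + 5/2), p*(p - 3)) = p - 3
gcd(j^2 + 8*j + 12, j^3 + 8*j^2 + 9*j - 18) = j + 6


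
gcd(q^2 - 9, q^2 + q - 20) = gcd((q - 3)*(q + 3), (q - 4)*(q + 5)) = 1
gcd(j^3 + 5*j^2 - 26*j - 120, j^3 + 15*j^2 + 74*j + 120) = j^2 + 10*j + 24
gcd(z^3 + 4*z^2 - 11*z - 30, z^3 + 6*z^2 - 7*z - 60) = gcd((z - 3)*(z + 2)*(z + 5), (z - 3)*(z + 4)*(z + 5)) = z^2 + 2*z - 15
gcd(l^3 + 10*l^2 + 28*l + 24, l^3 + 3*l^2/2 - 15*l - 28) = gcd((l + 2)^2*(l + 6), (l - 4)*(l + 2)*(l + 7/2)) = l + 2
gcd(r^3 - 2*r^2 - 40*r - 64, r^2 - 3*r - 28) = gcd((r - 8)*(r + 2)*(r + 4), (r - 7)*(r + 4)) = r + 4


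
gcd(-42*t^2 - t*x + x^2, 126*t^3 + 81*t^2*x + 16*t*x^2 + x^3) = 6*t + x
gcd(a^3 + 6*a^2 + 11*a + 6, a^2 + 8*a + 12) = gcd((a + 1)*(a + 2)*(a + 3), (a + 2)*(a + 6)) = a + 2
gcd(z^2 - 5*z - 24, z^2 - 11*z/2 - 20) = z - 8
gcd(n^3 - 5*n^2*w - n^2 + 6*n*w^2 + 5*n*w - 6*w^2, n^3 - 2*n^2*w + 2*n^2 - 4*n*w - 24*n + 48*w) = -n + 2*w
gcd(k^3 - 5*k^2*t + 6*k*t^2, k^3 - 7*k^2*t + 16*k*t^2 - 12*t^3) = k^2 - 5*k*t + 6*t^2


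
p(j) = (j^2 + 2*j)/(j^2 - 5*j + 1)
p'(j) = (5 - 2*j)*(j^2 + 2*j)/(j^2 - 5*j + 1)^2 + (2*j + 2)/(j^2 - 5*j + 1) = (-7*j^2 + 2*j + 2)/(j^4 - 10*j^3 + 27*j^2 - 10*j + 1)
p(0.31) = -1.58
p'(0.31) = 9.45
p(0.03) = 0.07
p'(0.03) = 2.84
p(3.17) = -3.41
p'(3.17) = -2.69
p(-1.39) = -0.09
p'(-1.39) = -0.15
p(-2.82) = 0.10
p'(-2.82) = -0.11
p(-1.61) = -0.05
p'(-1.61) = -0.14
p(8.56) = 2.87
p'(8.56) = -0.50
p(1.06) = -1.02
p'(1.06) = -0.37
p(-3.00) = 0.12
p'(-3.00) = -0.11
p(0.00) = 0.00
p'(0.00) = 2.00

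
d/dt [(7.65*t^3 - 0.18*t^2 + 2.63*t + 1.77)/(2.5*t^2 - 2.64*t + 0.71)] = (19.125*t^4 - 40.392*t^3 + 10.1947*t^2 - 9.1056*t + 6.5401)/(6.25*t^4 - 13.2*t^3 + 10.5196*t^2 - 3.7488*t + 0.5041)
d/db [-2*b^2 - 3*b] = -4*b - 3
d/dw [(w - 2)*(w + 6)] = 2*w + 4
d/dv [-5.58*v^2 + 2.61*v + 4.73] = 2.61 - 11.16*v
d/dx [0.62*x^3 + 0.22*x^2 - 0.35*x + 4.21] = 1.86*x^2 + 0.44*x - 0.35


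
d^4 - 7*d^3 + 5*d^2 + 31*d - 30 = (d - 5)*(d - 3)*(d - 1)*(d + 2)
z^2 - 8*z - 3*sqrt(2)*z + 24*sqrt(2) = (z - 8)*(z - 3*sqrt(2))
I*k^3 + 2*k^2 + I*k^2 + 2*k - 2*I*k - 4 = (k + 2)*(k - 2*I)*(I*k - I)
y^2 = y^2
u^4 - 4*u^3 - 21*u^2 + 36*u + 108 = (u - 6)*(u - 3)*(u + 2)*(u + 3)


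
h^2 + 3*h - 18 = (h - 3)*(h + 6)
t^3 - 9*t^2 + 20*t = t*(t - 5)*(t - 4)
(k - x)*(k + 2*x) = k^2 + k*x - 2*x^2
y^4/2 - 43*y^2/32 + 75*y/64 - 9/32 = (y/2 + 1)*(y - 3/4)^2*(y - 1/2)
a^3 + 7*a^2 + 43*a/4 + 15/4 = (a + 1/2)*(a + 3/2)*(a + 5)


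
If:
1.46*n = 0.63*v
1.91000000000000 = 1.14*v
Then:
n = 0.72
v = 1.68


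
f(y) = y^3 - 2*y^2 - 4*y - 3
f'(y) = 3*y^2 - 4*y - 4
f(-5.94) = -259.39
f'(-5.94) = 125.61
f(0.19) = -3.83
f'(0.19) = -4.65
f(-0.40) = -1.78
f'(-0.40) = -1.92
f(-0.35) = -1.89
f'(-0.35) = -2.23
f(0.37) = -4.70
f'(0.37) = -5.07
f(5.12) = 58.31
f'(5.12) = 54.16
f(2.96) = -6.43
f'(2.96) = 10.44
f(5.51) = 81.52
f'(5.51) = 65.04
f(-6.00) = -267.00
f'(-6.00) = 128.00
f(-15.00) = -3768.00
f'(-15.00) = 731.00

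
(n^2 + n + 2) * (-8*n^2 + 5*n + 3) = -8*n^4 - 3*n^3 - 8*n^2 + 13*n + 6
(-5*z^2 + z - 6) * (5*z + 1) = -25*z^3 - 29*z - 6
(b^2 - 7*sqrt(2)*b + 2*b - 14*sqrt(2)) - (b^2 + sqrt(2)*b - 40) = -8*sqrt(2)*b + 2*b - 14*sqrt(2) + 40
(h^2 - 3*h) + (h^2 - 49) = 2*h^2 - 3*h - 49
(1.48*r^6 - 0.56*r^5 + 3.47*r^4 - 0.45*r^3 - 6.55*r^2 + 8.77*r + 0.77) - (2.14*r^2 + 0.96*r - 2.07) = 1.48*r^6 - 0.56*r^5 + 3.47*r^4 - 0.45*r^3 - 8.69*r^2 + 7.81*r + 2.84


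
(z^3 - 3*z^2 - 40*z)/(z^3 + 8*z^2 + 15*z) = (z - 8)/(z + 3)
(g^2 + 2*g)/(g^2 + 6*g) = (g + 2)/(g + 6)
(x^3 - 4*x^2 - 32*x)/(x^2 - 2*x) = (x^2 - 4*x - 32)/(x - 2)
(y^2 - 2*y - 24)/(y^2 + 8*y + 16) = (y - 6)/(y + 4)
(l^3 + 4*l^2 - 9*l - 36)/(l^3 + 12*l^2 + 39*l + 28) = (l^2 - 9)/(l^2 + 8*l + 7)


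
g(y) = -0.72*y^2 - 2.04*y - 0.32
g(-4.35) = -5.07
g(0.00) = -0.32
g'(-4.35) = 4.22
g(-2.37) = 0.47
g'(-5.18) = 5.42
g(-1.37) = 1.12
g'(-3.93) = 3.62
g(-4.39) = -5.24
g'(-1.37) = -0.07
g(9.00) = -77.00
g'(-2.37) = 1.37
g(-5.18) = -9.07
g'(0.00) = -2.04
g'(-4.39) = 4.28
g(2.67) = -10.90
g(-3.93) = -3.42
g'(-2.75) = 1.92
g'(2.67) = -5.88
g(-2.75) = -0.15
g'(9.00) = -15.00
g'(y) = -1.44*y - 2.04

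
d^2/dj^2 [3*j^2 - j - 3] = 6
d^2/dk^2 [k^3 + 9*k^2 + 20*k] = 6*k + 18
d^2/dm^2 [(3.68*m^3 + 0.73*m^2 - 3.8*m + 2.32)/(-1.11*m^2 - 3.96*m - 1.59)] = (2.8421709430404e-14*m^4 - 86.645376*m^3 - 148.445082*m^2 - 157.24692*m - 116.117154)/(1.367631*m^6 + 14.637348*m^5 + 58.096845*m^4 + 104.03316*m^3 + 83.219805*m^2 + 30.033828*m + 4.019679)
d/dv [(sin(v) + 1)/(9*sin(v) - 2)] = -11*cos(v)/(9*sin(v) - 2)^2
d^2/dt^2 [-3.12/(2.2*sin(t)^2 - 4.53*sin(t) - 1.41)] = (-60.4032*sin(t)^4 + 93.28176*sin(t)^3 - 12.133368*sin(t)^2 - 166.635144*sin(t) + 147.406896)/(-2.2*sin(t)^2 + 4.53*sin(t) + 1.41)^3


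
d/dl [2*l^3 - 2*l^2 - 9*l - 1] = 6*l^2 - 4*l - 9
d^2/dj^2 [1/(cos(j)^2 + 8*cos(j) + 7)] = 2*(-2*sin(j)^4 + 19*sin(j)^2 + 43*cos(j) - 3*cos(3*j) + 40)/((cos(j) + 1)^3*(cos(j) + 7)^3)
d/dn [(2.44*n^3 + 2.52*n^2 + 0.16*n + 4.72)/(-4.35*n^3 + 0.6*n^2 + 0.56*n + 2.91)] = (-3.5527136788005e-15*n^5 + 12.426*n^4 + 4.1248*n^3 + 84.2124*n^2 + 9.0024*n - 2.1776)/(18.9225*n^6 - 5.22*n^5 - 4.512*n^4 - 24.645*n^3 + 3.8056*n^2 + 3.2592*n + 8.4681)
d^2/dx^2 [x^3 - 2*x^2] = 6*x - 4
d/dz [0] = 0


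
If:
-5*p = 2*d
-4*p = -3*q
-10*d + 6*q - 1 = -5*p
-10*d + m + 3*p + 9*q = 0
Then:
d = -5/76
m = -20/19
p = 1/38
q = 2/57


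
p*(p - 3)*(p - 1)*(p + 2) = p^4 - 2*p^3 - 5*p^2 + 6*p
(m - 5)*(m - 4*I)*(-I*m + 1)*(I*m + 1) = m^4 - 5*m^3 - 4*I*m^3 + m^2 + 20*I*m^2 - 5*m - 4*I*m + 20*I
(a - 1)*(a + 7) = a^2 + 6*a - 7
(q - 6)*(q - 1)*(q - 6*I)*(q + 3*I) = q^4 - 7*q^3 - 3*I*q^3 + 24*q^2 + 21*I*q^2 - 126*q - 18*I*q + 108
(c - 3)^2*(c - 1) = c^3 - 7*c^2 + 15*c - 9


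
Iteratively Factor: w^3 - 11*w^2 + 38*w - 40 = (w - 2)*(w^2 - 9*w + 20) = (w - 5)*(w - 2)*(w - 4)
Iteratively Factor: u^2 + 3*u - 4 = (u - 1)*(u + 4)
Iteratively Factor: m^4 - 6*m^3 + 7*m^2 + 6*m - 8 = (m - 4)*(m^3 - 2*m^2 - m + 2) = (m - 4)*(m - 2)*(m^2 - 1) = (m - 4)*(m - 2)*(m + 1)*(m - 1)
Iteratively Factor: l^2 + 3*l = (l)*(l + 3)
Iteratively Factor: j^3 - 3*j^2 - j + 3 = (j + 1)*(j^2 - 4*j + 3) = (j - 3)*(j + 1)*(j - 1)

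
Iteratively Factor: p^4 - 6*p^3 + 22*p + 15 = (p + 1)*(p^3 - 7*p^2 + 7*p + 15) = (p - 3)*(p + 1)*(p^2 - 4*p - 5) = (p - 5)*(p - 3)*(p + 1)*(p + 1)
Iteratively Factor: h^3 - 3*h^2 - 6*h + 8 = (h + 2)*(h^2 - 5*h + 4) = (h - 1)*(h + 2)*(h - 4)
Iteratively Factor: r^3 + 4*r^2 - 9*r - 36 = (r + 4)*(r^2 - 9) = (r + 3)*(r + 4)*(r - 3)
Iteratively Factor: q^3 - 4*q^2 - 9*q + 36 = (q - 3)*(q^2 - q - 12) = (q - 3)*(q + 3)*(q - 4)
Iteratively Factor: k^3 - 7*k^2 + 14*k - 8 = (k - 1)*(k^2 - 6*k + 8) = (k - 2)*(k - 1)*(k - 4)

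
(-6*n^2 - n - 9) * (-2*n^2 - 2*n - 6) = 12*n^4 + 14*n^3 + 56*n^2 + 24*n + 54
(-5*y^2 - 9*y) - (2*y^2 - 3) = -7*y^2 - 9*y + 3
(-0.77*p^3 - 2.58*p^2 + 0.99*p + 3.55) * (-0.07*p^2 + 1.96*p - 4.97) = 0.0539*p^5 - 1.3286*p^4 - 1.2992*p^3 + 14.5145*p^2 + 2.0377*p - 17.6435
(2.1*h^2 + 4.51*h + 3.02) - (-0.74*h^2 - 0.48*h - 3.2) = 2.84*h^2 + 4.99*h + 6.22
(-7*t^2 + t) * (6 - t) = 7*t^3 - 43*t^2 + 6*t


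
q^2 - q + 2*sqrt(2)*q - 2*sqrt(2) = (q - 1)*(q + 2*sqrt(2))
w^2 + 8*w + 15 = (w + 3)*(w + 5)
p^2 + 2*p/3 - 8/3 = (p - 4/3)*(p + 2)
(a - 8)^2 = a^2 - 16*a + 64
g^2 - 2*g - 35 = (g - 7)*(g + 5)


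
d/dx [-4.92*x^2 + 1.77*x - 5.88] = 1.77 - 9.84*x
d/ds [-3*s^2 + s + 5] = 1 - 6*s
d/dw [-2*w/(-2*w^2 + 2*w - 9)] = 2*(9 - 2*w^2)/(4*w^4 - 8*w^3 + 40*w^2 - 36*w + 81)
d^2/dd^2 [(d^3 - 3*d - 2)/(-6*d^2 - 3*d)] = 2*(11*d^3 + 24*d^2 + 12*d + 2)/(3*d^3*(8*d^3 + 12*d^2 + 6*d + 1))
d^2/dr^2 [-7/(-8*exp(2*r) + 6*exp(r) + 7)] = 14*((3 - 16*exp(r))*(-8*exp(2*r) + 6*exp(r) + 7) - 4*(8*exp(r) - 3)^2*exp(r))*exp(r)/(-8*exp(2*r) + 6*exp(r) + 7)^3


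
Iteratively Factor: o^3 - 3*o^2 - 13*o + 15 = (o + 3)*(o^2 - 6*o + 5) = (o - 5)*(o + 3)*(o - 1)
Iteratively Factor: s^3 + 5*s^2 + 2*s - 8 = (s - 1)*(s^2 + 6*s + 8) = (s - 1)*(s + 2)*(s + 4)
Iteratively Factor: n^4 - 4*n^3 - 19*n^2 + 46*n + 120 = (n + 3)*(n^3 - 7*n^2 + 2*n + 40) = (n - 5)*(n + 3)*(n^2 - 2*n - 8) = (n - 5)*(n - 4)*(n + 3)*(n + 2)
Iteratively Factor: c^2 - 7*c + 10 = (c - 5)*(c - 2)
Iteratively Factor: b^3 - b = (b - 1)*(b^2 + b) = (b - 1)*(b + 1)*(b)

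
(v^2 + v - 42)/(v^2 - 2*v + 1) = (v^2 + v - 42)/(v^2 - 2*v + 1)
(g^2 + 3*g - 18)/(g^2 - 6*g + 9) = (g + 6)/(g - 3)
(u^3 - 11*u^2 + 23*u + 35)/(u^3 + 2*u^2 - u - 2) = (u^2 - 12*u + 35)/(u^2 + u - 2)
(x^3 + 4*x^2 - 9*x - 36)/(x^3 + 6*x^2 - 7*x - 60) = (x + 3)/(x + 5)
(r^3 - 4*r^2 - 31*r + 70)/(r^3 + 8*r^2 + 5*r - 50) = (r - 7)/(r + 5)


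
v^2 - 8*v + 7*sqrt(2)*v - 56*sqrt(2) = (v - 8)*(v + 7*sqrt(2))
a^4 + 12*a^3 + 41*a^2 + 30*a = a*(a + 1)*(a + 5)*(a + 6)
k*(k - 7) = k^2 - 7*k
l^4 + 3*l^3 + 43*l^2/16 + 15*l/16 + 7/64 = (l + 1/4)*(l + 1/2)^2*(l + 7/4)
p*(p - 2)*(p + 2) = p^3 - 4*p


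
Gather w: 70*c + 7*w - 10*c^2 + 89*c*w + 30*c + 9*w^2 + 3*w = -10*c^2 + 100*c + 9*w^2 + w*(89*c + 10)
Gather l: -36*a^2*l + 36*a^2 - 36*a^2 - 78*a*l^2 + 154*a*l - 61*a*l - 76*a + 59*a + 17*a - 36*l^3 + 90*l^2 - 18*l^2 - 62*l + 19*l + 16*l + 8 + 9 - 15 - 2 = -36*l^3 + l^2*(72 - 78*a) + l*(-36*a^2 + 93*a - 27)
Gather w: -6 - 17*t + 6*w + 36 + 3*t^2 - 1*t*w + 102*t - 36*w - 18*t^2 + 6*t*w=-15*t^2 + 85*t + w*(5*t - 30) + 30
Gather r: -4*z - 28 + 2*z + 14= -2*z - 14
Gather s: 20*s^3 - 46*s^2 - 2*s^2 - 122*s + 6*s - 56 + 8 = 20*s^3 - 48*s^2 - 116*s - 48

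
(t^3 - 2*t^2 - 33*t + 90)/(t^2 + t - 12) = (t^2 + t - 30)/(t + 4)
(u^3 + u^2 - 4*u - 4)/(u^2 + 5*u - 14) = (u^2 + 3*u + 2)/(u + 7)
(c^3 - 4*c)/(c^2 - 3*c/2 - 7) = 2*c*(c - 2)/(2*c - 7)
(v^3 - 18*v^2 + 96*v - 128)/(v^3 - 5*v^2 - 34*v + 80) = (v - 8)/(v + 5)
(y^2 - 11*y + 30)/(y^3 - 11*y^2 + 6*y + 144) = (y - 5)/(y^2 - 5*y - 24)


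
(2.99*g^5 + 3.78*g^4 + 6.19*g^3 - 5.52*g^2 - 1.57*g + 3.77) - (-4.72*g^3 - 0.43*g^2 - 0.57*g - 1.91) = 2.99*g^5 + 3.78*g^4 + 10.91*g^3 - 5.09*g^2 - 1.0*g + 5.68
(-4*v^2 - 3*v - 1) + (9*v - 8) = -4*v^2 + 6*v - 9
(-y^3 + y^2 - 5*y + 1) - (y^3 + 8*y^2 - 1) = -2*y^3 - 7*y^2 - 5*y + 2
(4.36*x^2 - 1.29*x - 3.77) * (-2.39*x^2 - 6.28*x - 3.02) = -10.4204*x^4 - 24.2977*x^3 + 3.9443*x^2 + 27.5714*x + 11.3854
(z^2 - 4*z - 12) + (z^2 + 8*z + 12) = 2*z^2 + 4*z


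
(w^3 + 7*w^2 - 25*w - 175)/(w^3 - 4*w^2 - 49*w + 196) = (w^2 - 25)/(w^2 - 11*w + 28)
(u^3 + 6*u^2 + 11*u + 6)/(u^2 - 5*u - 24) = (u^2 + 3*u + 2)/(u - 8)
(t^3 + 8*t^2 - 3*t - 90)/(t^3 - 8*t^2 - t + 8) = (t^3 + 8*t^2 - 3*t - 90)/(t^3 - 8*t^2 - t + 8)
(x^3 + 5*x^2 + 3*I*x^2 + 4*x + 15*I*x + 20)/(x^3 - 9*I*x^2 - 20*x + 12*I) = (x^2 + x*(5 + 4*I) + 20*I)/(x^2 - 8*I*x - 12)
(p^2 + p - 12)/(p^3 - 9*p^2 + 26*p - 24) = (p + 4)/(p^2 - 6*p + 8)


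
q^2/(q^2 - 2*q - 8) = q^2/(q^2 - 2*q - 8)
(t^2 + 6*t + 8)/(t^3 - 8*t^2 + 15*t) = (t^2 + 6*t + 8)/(t*(t^2 - 8*t + 15))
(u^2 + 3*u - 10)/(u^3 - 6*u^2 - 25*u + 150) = (u - 2)/(u^2 - 11*u + 30)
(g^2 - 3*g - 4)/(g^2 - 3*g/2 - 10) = 2*(g + 1)/(2*g + 5)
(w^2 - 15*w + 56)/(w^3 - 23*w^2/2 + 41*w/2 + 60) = 2*(w - 7)/(2*w^2 - 7*w - 15)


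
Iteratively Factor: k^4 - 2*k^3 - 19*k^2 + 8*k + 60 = (k + 2)*(k^3 - 4*k^2 - 11*k + 30) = (k - 2)*(k + 2)*(k^2 - 2*k - 15) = (k - 5)*(k - 2)*(k + 2)*(k + 3)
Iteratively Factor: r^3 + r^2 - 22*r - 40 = (r - 5)*(r^2 + 6*r + 8) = (r - 5)*(r + 4)*(r + 2)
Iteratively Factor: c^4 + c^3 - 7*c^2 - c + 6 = (c + 1)*(c^3 - 7*c + 6) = (c - 1)*(c + 1)*(c^2 + c - 6) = (c - 1)*(c + 1)*(c + 3)*(c - 2)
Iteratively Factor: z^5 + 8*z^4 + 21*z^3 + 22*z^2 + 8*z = (z + 1)*(z^4 + 7*z^3 + 14*z^2 + 8*z) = (z + 1)*(z + 2)*(z^3 + 5*z^2 + 4*z) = z*(z + 1)*(z + 2)*(z^2 + 5*z + 4) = z*(z + 1)^2*(z + 2)*(z + 4)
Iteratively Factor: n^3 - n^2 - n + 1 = (n - 1)*(n^2 - 1) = (n - 1)^2*(n + 1)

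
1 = 1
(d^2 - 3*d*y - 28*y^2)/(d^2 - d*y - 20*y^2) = (-d + 7*y)/(-d + 5*y)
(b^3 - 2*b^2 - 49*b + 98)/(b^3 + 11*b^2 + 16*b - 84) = (b - 7)/(b + 6)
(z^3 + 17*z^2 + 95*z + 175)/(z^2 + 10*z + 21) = (z^2 + 10*z + 25)/(z + 3)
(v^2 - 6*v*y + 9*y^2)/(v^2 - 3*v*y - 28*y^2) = (-v^2 + 6*v*y - 9*y^2)/(-v^2 + 3*v*y + 28*y^2)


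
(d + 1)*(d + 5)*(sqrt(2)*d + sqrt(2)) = sqrt(2)*d^3 + 7*sqrt(2)*d^2 + 11*sqrt(2)*d + 5*sqrt(2)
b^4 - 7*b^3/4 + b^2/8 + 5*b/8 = b*(b - 5/4)*(b - 1)*(b + 1/2)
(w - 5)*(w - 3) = w^2 - 8*w + 15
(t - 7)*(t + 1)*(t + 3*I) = t^3 - 6*t^2 + 3*I*t^2 - 7*t - 18*I*t - 21*I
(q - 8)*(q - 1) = q^2 - 9*q + 8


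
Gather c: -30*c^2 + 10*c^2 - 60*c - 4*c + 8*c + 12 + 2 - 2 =-20*c^2 - 56*c + 12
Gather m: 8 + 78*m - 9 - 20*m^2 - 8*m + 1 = -20*m^2 + 70*m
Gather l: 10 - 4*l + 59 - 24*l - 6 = 63 - 28*l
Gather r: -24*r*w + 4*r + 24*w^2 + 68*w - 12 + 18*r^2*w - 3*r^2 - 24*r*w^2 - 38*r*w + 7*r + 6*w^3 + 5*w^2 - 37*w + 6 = r^2*(18*w - 3) + r*(-24*w^2 - 62*w + 11) + 6*w^3 + 29*w^2 + 31*w - 6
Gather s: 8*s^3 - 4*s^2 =8*s^3 - 4*s^2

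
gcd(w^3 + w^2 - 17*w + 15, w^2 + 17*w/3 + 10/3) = w + 5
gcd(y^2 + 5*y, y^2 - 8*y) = y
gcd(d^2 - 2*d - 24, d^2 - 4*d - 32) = d + 4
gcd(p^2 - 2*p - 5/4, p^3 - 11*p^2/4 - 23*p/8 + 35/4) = p - 5/2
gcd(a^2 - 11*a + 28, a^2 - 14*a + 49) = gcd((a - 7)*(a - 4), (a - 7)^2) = a - 7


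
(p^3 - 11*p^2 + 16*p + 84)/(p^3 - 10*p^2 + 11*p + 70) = (p - 6)/(p - 5)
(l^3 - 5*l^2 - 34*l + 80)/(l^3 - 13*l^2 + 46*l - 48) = (l + 5)/(l - 3)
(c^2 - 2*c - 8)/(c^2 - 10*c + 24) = (c + 2)/(c - 6)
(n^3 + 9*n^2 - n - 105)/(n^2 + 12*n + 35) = n - 3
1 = 1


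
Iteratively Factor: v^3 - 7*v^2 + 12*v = (v)*(v^2 - 7*v + 12) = v*(v - 4)*(v - 3)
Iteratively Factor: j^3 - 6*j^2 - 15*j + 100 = (j - 5)*(j^2 - j - 20) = (j - 5)*(j + 4)*(j - 5)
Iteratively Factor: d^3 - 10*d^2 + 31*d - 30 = (d - 5)*(d^2 - 5*d + 6) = (d - 5)*(d - 2)*(d - 3)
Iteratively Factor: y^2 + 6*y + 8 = (y + 4)*(y + 2)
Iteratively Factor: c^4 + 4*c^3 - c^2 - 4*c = (c + 4)*(c^3 - c) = (c - 1)*(c + 4)*(c^2 + c) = (c - 1)*(c + 1)*(c + 4)*(c)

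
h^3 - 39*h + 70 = (h - 5)*(h - 2)*(h + 7)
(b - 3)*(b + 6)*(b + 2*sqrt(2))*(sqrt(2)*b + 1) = sqrt(2)*b^4 + 3*sqrt(2)*b^3 + 5*b^3 - 16*sqrt(2)*b^2 + 15*b^2 - 90*b + 6*sqrt(2)*b - 36*sqrt(2)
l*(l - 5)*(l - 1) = l^3 - 6*l^2 + 5*l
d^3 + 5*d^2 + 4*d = d*(d + 1)*(d + 4)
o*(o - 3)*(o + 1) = o^3 - 2*o^2 - 3*o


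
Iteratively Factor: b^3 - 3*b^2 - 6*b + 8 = (b - 4)*(b^2 + b - 2) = (b - 4)*(b + 2)*(b - 1)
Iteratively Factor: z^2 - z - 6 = (z + 2)*(z - 3)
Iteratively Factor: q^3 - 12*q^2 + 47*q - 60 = (q - 3)*(q^2 - 9*q + 20) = (q - 4)*(q - 3)*(q - 5)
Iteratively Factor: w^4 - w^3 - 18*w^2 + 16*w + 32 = (w + 1)*(w^3 - 2*w^2 - 16*w + 32) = (w + 1)*(w + 4)*(w^2 - 6*w + 8) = (w - 4)*(w + 1)*(w + 4)*(w - 2)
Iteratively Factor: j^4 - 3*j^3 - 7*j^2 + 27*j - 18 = (j - 2)*(j^3 - j^2 - 9*j + 9) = (j - 3)*(j - 2)*(j^2 + 2*j - 3) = (j - 3)*(j - 2)*(j + 3)*(j - 1)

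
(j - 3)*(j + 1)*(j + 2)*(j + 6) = j^4 + 6*j^3 - 7*j^2 - 48*j - 36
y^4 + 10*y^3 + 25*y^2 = y^2*(y + 5)^2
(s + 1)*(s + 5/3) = s^2 + 8*s/3 + 5/3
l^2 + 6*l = l*(l + 6)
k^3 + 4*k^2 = k^2*(k + 4)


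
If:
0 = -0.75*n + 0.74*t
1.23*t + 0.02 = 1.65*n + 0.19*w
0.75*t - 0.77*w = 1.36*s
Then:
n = 0.0495812395309883 - 0.471021775544389*w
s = 0.0277120898610701 - 0.829441324268401*w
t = 0.050251256281407 - 0.477386934673367*w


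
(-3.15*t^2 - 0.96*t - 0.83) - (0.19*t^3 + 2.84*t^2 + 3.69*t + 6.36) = -0.19*t^3 - 5.99*t^2 - 4.65*t - 7.19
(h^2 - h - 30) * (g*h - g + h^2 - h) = g*h^3 - 2*g*h^2 - 29*g*h + 30*g + h^4 - 2*h^3 - 29*h^2 + 30*h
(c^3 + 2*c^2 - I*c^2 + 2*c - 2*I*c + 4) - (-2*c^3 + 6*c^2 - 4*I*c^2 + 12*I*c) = 3*c^3 - 4*c^2 + 3*I*c^2 + 2*c - 14*I*c + 4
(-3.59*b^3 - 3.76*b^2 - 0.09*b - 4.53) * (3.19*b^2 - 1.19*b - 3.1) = -11.4521*b^5 - 7.7223*b^4 + 15.3163*b^3 - 2.6876*b^2 + 5.6697*b + 14.043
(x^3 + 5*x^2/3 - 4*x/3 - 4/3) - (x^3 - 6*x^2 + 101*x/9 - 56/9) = 23*x^2/3 - 113*x/9 + 44/9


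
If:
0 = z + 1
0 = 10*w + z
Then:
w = 1/10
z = -1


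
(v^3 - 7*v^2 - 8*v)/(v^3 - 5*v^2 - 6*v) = (v - 8)/(v - 6)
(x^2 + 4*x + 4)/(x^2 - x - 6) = (x + 2)/(x - 3)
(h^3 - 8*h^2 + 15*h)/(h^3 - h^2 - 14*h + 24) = h*(h - 5)/(h^2 + 2*h - 8)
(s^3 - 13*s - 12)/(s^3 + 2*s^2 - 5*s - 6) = (s - 4)/(s - 2)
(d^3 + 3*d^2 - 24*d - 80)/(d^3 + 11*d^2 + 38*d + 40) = (d^2 - d - 20)/(d^2 + 7*d + 10)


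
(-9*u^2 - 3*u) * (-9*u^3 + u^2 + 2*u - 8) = 81*u^5 + 18*u^4 - 21*u^3 + 66*u^2 + 24*u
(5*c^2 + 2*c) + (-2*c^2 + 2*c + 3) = 3*c^2 + 4*c + 3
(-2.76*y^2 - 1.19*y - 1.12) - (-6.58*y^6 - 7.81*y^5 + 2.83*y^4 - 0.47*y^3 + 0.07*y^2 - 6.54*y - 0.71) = 6.58*y^6 + 7.81*y^5 - 2.83*y^4 + 0.47*y^3 - 2.83*y^2 + 5.35*y - 0.41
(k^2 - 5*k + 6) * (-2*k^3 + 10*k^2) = -2*k^5 + 20*k^4 - 62*k^3 + 60*k^2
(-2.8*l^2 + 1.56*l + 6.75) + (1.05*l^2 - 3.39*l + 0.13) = -1.75*l^2 - 1.83*l + 6.88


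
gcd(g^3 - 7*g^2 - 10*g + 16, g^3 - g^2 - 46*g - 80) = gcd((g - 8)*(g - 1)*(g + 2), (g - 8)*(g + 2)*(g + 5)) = g^2 - 6*g - 16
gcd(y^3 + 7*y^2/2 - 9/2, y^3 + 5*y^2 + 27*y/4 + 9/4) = y^2 + 9*y/2 + 9/2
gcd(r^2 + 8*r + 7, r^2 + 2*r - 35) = r + 7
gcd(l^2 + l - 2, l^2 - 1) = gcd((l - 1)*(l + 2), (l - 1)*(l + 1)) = l - 1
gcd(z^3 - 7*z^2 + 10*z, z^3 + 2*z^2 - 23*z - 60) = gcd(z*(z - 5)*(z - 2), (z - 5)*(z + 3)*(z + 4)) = z - 5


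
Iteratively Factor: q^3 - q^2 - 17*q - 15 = (q - 5)*(q^2 + 4*q + 3) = (q - 5)*(q + 3)*(q + 1)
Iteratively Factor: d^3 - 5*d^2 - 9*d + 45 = (d - 3)*(d^2 - 2*d - 15) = (d - 5)*(d - 3)*(d + 3)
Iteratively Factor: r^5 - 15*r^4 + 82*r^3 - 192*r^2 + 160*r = (r)*(r^4 - 15*r^3 + 82*r^2 - 192*r + 160) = r*(r - 5)*(r^3 - 10*r^2 + 32*r - 32) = r*(r - 5)*(r - 2)*(r^2 - 8*r + 16) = r*(r - 5)*(r - 4)*(r - 2)*(r - 4)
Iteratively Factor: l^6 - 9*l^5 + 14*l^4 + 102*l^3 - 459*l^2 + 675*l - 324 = (l - 1)*(l^5 - 8*l^4 + 6*l^3 + 108*l^2 - 351*l + 324) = (l - 1)*(l + 4)*(l^4 - 12*l^3 + 54*l^2 - 108*l + 81) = (l - 3)*(l - 1)*(l + 4)*(l^3 - 9*l^2 + 27*l - 27) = (l - 3)^2*(l - 1)*(l + 4)*(l^2 - 6*l + 9) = (l - 3)^3*(l - 1)*(l + 4)*(l - 3)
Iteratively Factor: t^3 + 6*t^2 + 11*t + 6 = (t + 2)*(t^2 + 4*t + 3) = (t + 2)*(t + 3)*(t + 1)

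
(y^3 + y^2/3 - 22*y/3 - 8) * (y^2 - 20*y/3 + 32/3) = y^5 - 19*y^4/3 + 10*y^3/9 + 400*y^2/9 - 224*y/9 - 256/3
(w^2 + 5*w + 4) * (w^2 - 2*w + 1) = w^4 + 3*w^3 - 5*w^2 - 3*w + 4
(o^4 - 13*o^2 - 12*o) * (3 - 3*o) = -3*o^5 + 3*o^4 + 39*o^3 - 3*o^2 - 36*o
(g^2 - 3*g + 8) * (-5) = -5*g^2 + 15*g - 40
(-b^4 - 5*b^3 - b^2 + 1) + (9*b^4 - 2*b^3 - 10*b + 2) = 8*b^4 - 7*b^3 - b^2 - 10*b + 3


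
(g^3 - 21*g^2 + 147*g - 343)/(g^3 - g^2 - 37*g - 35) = (g^2 - 14*g + 49)/(g^2 + 6*g + 5)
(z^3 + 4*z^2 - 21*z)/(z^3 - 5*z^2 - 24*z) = (-z^2 - 4*z + 21)/(-z^2 + 5*z + 24)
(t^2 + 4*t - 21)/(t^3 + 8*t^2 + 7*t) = (t - 3)/(t*(t + 1))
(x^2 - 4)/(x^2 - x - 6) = (x - 2)/(x - 3)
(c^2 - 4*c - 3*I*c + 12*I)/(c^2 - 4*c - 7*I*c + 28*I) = (c - 3*I)/(c - 7*I)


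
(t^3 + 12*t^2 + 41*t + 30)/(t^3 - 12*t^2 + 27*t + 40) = (t^2 + 11*t + 30)/(t^2 - 13*t + 40)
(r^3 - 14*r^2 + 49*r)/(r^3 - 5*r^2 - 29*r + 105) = r*(r - 7)/(r^2 + 2*r - 15)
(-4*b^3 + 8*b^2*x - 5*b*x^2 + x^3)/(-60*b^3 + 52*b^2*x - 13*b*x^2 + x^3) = (2*b^2 - 3*b*x + x^2)/(30*b^2 - 11*b*x + x^2)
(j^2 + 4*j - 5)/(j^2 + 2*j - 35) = (j^2 + 4*j - 5)/(j^2 + 2*j - 35)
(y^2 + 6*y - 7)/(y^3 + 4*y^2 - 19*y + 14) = 1/(y - 2)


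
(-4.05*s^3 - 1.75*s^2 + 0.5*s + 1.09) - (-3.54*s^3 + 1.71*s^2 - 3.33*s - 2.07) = -0.51*s^3 - 3.46*s^2 + 3.83*s + 3.16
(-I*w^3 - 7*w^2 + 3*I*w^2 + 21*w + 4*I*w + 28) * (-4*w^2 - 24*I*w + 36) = 4*I*w^5 + 4*w^4 - 12*I*w^4 - 12*w^3 + 116*I*w^3 - 268*w^2 - 396*I*w^2 + 756*w - 528*I*w + 1008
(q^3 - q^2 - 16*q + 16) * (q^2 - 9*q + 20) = q^5 - 10*q^4 + 13*q^3 + 140*q^2 - 464*q + 320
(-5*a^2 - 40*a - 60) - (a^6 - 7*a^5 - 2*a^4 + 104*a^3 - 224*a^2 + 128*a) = -a^6 + 7*a^5 + 2*a^4 - 104*a^3 + 219*a^2 - 168*a - 60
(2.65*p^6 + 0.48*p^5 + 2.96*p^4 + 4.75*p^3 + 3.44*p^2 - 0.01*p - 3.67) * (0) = 0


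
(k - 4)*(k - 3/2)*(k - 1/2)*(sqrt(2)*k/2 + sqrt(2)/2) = sqrt(2)*k^4/2 - 5*sqrt(2)*k^3/2 + 11*sqrt(2)*k^2/8 + 23*sqrt(2)*k/8 - 3*sqrt(2)/2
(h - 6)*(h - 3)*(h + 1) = h^3 - 8*h^2 + 9*h + 18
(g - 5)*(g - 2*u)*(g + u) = g^3 - g^2*u - 5*g^2 - 2*g*u^2 + 5*g*u + 10*u^2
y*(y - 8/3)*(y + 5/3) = y^3 - y^2 - 40*y/9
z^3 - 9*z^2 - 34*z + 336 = (z - 8)*(z - 7)*(z + 6)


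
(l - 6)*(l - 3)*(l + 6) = l^3 - 3*l^2 - 36*l + 108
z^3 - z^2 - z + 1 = (z - 1)^2*(z + 1)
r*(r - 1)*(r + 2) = r^3 + r^2 - 2*r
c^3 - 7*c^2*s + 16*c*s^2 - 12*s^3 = (c - 3*s)*(c - 2*s)^2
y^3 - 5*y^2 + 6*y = y*(y - 3)*(y - 2)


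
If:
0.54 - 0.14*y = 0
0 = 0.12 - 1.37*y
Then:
No Solution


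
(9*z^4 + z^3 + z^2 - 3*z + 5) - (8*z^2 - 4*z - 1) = 9*z^4 + z^3 - 7*z^2 + z + 6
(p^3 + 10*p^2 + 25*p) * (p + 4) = p^4 + 14*p^3 + 65*p^2 + 100*p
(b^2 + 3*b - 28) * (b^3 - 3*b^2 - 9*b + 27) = b^5 - 46*b^3 + 84*b^2 + 333*b - 756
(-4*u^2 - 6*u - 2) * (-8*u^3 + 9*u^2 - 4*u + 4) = 32*u^5 + 12*u^4 - 22*u^3 - 10*u^2 - 16*u - 8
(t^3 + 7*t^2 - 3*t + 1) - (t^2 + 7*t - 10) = t^3 + 6*t^2 - 10*t + 11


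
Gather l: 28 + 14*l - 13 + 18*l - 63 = 32*l - 48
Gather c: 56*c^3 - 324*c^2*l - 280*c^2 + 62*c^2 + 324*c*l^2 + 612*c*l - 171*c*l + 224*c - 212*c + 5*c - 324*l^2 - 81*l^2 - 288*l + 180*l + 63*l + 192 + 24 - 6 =56*c^3 + c^2*(-324*l - 218) + c*(324*l^2 + 441*l + 17) - 405*l^2 - 45*l + 210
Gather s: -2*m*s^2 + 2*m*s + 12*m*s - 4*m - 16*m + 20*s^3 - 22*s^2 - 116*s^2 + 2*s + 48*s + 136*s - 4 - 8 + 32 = -20*m + 20*s^3 + s^2*(-2*m - 138) + s*(14*m + 186) + 20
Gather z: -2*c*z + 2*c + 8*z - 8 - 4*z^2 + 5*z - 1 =2*c - 4*z^2 + z*(13 - 2*c) - 9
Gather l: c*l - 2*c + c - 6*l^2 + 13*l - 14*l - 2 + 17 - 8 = -c - 6*l^2 + l*(c - 1) + 7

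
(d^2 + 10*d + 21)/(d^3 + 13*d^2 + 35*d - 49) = (d + 3)/(d^2 + 6*d - 7)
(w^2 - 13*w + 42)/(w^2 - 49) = (w - 6)/(w + 7)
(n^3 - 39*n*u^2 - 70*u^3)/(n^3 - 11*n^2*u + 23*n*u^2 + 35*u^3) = (-n^2 - 7*n*u - 10*u^2)/(-n^2 + 4*n*u + 5*u^2)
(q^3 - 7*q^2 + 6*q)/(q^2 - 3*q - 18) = q*(q - 1)/(q + 3)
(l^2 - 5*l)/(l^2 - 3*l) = (l - 5)/(l - 3)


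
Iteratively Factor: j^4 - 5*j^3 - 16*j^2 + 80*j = (j - 4)*(j^3 - j^2 - 20*j) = j*(j - 4)*(j^2 - j - 20) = j*(j - 4)*(j + 4)*(j - 5)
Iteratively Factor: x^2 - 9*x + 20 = (x - 4)*(x - 5)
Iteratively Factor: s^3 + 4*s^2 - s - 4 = (s + 1)*(s^2 + 3*s - 4) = (s - 1)*(s + 1)*(s + 4)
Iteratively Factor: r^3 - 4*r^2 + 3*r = (r - 3)*(r^2 - r) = (r - 3)*(r - 1)*(r)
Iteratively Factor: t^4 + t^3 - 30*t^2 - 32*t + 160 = (t - 5)*(t^3 + 6*t^2 - 32) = (t - 5)*(t + 4)*(t^2 + 2*t - 8) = (t - 5)*(t - 2)*(t + 4)*(t + 4)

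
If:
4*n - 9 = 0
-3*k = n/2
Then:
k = -3/8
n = 9/4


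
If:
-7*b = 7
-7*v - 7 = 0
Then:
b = -1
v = -1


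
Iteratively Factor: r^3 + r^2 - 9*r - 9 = (r + 1)*(r^2 - 9) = (r + 1)*(r + 3)*(r - 3)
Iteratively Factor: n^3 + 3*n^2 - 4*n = (n + 4)*(n^2 - n) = n*(n + 4)*(n - 1)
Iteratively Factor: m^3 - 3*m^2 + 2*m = (m - 2)*(m^2 - m) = (m - 2)*(m - 1)*(m)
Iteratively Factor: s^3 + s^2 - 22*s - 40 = (s + 2)*(s^2 - s - 20) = (s - 5)*(s + 2)*(s + 4)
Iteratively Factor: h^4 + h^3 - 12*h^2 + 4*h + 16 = (h - 2)*(h^3 + 3*h^2 - 6*h - 8) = (h - 2)*(h + 1)*(h^2 + 2*h - 8) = (h - 2)*(h + 1)*(h + 4)*(h - 2)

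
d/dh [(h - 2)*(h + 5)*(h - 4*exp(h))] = -4*h^2*exp(h) + 3*h^2 - 20*h*exp(h) + 6*h + 28*exp(h) - 10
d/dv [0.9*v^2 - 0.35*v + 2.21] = 1.8*v - 0.35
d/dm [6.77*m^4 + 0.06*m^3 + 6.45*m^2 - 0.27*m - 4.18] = 27.08*m^3 + 0.18*m^2 + 12.9*m - 0.27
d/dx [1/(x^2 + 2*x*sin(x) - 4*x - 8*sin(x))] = 2*(-x*cos(x) - x - sin(x) + 4*cos(x) + 2)/((x - 4)^2*(x + 2*sin(x))^2)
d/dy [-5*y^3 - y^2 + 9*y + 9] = -15*y^2 - 2*y + 9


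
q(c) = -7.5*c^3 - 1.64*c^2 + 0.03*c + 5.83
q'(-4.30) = -401.89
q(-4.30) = 571.68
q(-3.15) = 223.88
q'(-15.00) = -5013.27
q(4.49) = -705.99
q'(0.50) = -7.24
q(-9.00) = 5340.22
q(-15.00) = 24948.88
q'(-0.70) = -8.70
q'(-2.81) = -168.42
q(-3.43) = 289.08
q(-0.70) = 7.58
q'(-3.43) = -253.43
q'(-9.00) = -1792.95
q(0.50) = 4.50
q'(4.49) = -468.30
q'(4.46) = -462.16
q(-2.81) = 159.21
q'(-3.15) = -212.89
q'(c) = -22.5*c^2 - 3.28*c + 0.03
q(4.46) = -692.03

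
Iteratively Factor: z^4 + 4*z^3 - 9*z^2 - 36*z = (z + 3)*(z^3 + z^2 - 12*z) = z*(z + 3)*(z^2 + z - 12) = z*(z + 3)*(z + 4)*(z - 3)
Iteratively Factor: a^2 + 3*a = (a)*(a + 3)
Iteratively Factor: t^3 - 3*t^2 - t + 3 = (t - 3)*(t^2 - 1) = (t - 3)*(t + 1)*(t - 1)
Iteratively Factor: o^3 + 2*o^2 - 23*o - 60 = (o + 3)*(o^2 - o - 20) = (o - 5)*(o + 3)*(o + 4)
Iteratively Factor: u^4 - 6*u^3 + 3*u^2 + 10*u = (u)*(u^3 - 6*u^2 + 3*u + 10) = u*(u - 2)*(u^2 - 4*u - 5) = u*(u - 5)*(u - 2)*(u + 1)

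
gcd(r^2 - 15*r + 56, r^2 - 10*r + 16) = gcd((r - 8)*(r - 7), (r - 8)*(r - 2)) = r - 8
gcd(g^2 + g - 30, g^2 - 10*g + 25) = g - 5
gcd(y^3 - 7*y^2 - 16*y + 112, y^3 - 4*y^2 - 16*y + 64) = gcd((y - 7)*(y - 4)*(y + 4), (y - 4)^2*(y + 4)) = y^2 - 16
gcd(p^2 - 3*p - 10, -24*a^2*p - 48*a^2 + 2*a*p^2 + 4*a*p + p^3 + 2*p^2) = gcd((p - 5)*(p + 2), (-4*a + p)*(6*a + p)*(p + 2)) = p + 2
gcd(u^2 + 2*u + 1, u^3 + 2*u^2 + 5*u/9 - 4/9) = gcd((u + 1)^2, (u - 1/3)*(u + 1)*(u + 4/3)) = u + 1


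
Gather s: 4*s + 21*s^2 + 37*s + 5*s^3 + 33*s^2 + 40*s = 5*s^3 + 54*s^2 + 81*s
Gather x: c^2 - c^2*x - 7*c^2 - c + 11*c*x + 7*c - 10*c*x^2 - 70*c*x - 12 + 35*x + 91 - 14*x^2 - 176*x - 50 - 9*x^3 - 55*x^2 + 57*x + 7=-6*c^2 + 6*c - 9*x^3 + x^2*(-10*c - 69) + x*(-c^2 - 59*c - 84) + 36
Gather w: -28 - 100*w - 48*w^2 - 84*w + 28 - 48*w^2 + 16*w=-96*w^2 - 168*w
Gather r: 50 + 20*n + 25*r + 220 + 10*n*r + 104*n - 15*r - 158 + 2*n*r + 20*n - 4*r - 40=144*n + r*(12*n + 6) + 72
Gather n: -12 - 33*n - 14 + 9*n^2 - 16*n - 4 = 9*n^2 - 49*n - 30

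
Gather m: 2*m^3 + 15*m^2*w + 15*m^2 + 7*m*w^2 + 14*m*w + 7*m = 2*m^3 + m^2*(15*w + 15) + m*(7*w^2 + 14*w + 7)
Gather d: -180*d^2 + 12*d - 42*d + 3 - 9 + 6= -180*d^2 - 30*d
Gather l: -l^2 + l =-l^2 + l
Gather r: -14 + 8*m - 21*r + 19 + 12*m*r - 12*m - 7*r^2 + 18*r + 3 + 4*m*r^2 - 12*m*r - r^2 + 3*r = -4*m + r^2*(4*m - 8) + 8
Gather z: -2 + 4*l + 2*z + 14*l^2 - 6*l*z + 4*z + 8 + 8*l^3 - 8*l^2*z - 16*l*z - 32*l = 8*l^3 + 14*l^2 - 28*l + z*(-8*l^2 - 22*l + 6) + 6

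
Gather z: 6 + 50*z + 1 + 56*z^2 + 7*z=56*z^2 + 57*z + 7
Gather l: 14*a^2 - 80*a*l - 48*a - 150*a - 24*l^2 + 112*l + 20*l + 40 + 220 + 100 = 14*a^2 - 198*a - 24*l^2 + l*(132 - 80*a) + 360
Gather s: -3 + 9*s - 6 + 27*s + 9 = 36*s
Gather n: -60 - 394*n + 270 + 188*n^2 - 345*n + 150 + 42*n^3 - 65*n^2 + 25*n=42*n^3 + 123*n^2 - 714*n + 360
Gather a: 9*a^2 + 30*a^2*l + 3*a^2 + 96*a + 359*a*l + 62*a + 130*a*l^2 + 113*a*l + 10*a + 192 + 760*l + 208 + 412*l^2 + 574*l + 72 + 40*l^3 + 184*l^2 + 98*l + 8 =a^2*(30*l + 12) + a*(130*l^2 + 472*l + 168) + 40*l^3 + 596*l^2 + 1432*l + 480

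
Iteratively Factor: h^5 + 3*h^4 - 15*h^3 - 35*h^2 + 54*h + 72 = (h + 3)*(h^4 - 15*h^2 + 10*h + 24) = (h + 1)*(h + 3)*(h^3 - h^2 - 14*h + 24) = (h - 3)*(h + 1)*(h + 3)*(h^2 + 2*h - 8) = (h - 3)*(h + 1)*(h + 3)*(h + 4)*(h - 2)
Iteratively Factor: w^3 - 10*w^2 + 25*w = (w - 5)*(w^2 - 5*w) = (w - 5)^2*(w)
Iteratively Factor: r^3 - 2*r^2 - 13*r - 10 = (r + 2)*(r^2 - 4*r - 5) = (r + 1)*(r + 2)*(r - 5)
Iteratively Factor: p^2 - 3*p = (p)*(p - 3)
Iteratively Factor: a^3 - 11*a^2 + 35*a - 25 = (a - 5)*(a^2 - 6*a + 5) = (a - 5)^2*(a - 1)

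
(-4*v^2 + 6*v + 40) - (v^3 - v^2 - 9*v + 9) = -v^3 - 3*v^2 + 15*v + 31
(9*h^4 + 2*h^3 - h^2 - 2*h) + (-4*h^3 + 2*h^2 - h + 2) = 9*h^4 - 2*h^3 + h^2 - 3*h + 2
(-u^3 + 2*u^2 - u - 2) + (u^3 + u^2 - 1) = 3*u^2 - u - 3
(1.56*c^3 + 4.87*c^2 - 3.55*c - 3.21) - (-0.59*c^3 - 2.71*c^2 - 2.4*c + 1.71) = 2.15*c^3 + 7.58*c^2 - 1.15*c - 4.92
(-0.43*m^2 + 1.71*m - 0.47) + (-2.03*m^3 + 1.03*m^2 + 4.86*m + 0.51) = -2.03*m^3 + 0.6*m^2 + 6.57*m + 0.04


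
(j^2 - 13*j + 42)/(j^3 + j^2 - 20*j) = (j^2 - 13*j + 42)/(j*(j^2 + j - 20))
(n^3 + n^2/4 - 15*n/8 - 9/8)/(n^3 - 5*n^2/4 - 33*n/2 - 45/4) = (2*n^2 - n - 3)/(2*(n^2 - 2*n - 15))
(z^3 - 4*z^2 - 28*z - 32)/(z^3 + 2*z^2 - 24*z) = (z^3 - 4*z^2 - 28*z - 32)/(z*(z^2 + 2*z - 24))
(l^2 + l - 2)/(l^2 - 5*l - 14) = (l - 1)/(l - 7)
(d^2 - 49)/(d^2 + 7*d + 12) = (d^2 - 49)/(d^2 + 7*d + 12)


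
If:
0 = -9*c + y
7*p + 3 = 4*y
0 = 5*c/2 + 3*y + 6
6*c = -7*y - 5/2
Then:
No Solution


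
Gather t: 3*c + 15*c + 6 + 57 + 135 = 18*c + 198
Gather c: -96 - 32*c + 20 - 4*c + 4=-36*c - 72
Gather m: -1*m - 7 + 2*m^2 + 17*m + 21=2*m^2 + 16*m + 14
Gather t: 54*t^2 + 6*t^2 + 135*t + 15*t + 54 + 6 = 60*t^2 + 150*t + 60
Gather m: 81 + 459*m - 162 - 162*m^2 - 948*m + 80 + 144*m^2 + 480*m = -18*m^2 - 9*m - 1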